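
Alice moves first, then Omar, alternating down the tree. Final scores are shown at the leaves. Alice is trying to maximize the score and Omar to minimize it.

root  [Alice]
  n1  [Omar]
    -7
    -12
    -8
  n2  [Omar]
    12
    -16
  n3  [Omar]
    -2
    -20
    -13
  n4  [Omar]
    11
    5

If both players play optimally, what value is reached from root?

n1 (Omar): min(-7, -12, -8) = -12
n2 (Omar): min(12, -16) = -16
n3 (Omar): min(-2, -20, -13) = -20
n4 (Omar): min(11, 5) = 5
root (Alice): max(-12, -16, -20, 5) = 5

5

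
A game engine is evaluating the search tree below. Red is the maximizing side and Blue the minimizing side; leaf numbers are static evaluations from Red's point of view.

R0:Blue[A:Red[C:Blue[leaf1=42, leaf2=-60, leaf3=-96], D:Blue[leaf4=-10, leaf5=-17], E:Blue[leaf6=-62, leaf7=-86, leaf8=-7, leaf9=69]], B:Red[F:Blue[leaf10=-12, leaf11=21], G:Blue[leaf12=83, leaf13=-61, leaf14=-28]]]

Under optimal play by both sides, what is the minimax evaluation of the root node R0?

C (Blue): min(42, -60, -96) = -96
D (Blue): min(-10, -17) = -17
E (Blue): min(-62, -86, -7, 69) = -86
A (Red): max(-96, -17, -86) = -17
F (Blue): min(-12, 21) = -12
G (Blue): min(83, -61, -28) = -61
B (Red): max(-12, -61) = -12
R0 (Blue): min(-17, -12) = -17

-17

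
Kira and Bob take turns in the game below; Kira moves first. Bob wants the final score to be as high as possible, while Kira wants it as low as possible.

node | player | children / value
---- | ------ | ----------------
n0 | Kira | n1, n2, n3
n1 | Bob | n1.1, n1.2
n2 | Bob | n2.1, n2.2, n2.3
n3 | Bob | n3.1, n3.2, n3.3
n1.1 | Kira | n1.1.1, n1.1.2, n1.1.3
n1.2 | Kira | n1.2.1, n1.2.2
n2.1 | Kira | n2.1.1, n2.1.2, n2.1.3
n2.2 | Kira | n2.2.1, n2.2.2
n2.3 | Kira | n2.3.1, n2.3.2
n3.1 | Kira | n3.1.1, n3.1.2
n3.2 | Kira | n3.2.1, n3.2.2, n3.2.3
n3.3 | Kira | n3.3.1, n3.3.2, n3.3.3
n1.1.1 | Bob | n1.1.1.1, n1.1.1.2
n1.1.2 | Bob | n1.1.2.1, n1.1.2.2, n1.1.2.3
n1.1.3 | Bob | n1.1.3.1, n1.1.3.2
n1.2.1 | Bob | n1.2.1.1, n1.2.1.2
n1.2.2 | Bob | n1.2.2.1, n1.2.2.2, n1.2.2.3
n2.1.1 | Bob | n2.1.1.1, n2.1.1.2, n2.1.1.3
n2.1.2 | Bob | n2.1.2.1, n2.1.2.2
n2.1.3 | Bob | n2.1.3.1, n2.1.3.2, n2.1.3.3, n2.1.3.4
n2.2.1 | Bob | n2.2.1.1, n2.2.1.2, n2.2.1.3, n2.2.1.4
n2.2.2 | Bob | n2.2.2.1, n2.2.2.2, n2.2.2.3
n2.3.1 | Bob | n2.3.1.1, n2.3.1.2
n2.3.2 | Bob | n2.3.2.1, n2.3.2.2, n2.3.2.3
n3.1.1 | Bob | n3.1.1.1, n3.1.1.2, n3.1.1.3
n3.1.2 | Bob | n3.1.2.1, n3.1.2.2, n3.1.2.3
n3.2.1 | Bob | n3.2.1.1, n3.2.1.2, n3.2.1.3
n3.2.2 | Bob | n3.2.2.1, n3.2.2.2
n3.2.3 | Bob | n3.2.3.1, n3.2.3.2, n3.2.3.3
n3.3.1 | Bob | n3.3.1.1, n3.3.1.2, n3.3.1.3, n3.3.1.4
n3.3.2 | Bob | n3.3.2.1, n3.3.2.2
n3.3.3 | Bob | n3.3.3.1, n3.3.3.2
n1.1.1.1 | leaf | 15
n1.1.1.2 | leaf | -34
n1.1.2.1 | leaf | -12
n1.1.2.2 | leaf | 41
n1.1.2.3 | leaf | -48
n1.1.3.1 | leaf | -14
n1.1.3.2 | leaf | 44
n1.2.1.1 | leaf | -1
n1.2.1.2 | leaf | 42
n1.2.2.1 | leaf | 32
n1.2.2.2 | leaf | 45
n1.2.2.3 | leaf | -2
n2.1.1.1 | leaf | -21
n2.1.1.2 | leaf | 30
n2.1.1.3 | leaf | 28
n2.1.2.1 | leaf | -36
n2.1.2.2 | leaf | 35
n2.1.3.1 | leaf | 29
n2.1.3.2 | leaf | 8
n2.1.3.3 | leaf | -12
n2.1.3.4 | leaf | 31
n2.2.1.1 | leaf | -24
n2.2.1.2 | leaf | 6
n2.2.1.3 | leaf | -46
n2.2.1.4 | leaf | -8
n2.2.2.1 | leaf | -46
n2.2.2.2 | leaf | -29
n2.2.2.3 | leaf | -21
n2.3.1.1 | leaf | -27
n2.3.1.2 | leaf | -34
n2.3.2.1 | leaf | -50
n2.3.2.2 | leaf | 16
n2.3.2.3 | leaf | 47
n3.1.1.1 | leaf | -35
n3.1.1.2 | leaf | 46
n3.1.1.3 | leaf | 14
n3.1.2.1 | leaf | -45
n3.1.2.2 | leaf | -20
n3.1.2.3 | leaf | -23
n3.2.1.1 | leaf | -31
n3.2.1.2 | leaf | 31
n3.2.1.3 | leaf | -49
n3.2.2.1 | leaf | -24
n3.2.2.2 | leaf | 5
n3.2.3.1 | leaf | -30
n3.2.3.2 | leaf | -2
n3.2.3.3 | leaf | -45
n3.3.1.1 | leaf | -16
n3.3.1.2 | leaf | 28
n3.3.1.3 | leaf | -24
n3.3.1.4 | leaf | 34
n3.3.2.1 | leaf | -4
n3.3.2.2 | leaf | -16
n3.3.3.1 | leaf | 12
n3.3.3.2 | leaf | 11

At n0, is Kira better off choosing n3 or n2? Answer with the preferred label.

n3

n3.1.1 (Bob): max(-35, 46, 14) = 46
n3.1.2 (Bob): max(-45, -20, -23) = -20
n3.1 (Kira): min(46, -20) = -20
n3.2.1 (Bob): max(-31, 31, -49) = 31
n3.2.2 (Bob): max(-24, 5) = 5
n3.2.3 (Bob): max(-30, -2, -45) = -2
n3.2 (Kira): min(31, 5, -2) = -2
n3.3.1 (Bob): max(-16, 28, -24, 34) = 34
n3.3.2 (Bob): max(-4, -16) = -4
n3.3.3 (Bob): max(12, 11) = 12
n3.3 (Kira): min(34, -4, 12) = -4
n3 (Bob): max(-20, -2, -4) = -2
n2.1.1 (Bob): max(-21, 30, 28) = 30
n2.1.2 (Bob): max(-36, 35) = 35
n2.1.3 (Bob): max(29, 8, -12, 31) = 31
n2.1 (Kira): min(30, 35, 31) = 30
n2.2.1 (Bob): max(-24, 6, -46, -8) = 6
n2.2.2 (Bob): max(-46, -29, -21) = -21
n2.2 (Kira): min(6, -21) = -21
n2.3.1 (Bob): max(-27, -34) = -27
n2.3.2 (Bob): max(-50, 16, 47) = 47
n2.3 (Kira): min(-27, 47) = -27
n2 (Bob): max(30, -21, -27) = 30
Kira prefers the lower value; n3=-2, n2=30. n3 is better since -2 < 30.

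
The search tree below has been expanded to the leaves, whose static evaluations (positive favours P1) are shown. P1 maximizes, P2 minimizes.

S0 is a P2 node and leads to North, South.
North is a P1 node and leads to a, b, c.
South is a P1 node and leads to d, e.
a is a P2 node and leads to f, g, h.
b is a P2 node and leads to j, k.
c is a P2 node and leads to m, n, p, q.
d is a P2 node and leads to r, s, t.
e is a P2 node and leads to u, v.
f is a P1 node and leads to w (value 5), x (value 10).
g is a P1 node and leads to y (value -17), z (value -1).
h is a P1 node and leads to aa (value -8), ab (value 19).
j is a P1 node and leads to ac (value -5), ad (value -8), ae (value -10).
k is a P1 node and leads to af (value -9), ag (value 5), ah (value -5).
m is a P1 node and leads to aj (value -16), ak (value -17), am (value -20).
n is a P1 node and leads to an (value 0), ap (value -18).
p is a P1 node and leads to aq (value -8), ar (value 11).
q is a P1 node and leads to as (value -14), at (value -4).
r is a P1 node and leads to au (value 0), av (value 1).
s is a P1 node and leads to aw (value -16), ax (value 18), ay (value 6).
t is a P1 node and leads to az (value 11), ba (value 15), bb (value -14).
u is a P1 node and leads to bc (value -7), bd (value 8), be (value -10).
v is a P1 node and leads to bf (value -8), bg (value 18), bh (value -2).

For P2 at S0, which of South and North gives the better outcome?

North

r (P1): max(0, 1) = 1
s (P1): max(-16, 18, 6) = 18
t (P1): max(11, 15, -14) = 15
d (P2): min(1, 18, 15) = 1
u (P1): max(-7, 8, -10) = 8
v (P1): max(-8, 18, -2) = 18
e (P2): min(8, 18) = 8
South (P1): max(1, 8) = 8
f (P1): max(5, 10) = 10
g (P1): max(-17, -1) = -1
h (P1): max(-8, 19) = 19
a (P2): min(10, -1, 19) = -1
j (P1): max(-5, -8, -10) = -5
k (P1): max(-9, 5, -5) = 5
b (P2): min(-5, 5) = -5
m (P1): max(-16, -17, -20) = -16
n (P1): max(0, -18) = 0
p (P1): max(-8, 11) = 11
q (P1): max(-14, -4) = -4
c (P2): min(-16, 0, 11, -4) = -16
North (P1): max(-1, -5, -16) = -1
P2 prefers the lower value; South=8, North=-1. North is better since -1 < 8.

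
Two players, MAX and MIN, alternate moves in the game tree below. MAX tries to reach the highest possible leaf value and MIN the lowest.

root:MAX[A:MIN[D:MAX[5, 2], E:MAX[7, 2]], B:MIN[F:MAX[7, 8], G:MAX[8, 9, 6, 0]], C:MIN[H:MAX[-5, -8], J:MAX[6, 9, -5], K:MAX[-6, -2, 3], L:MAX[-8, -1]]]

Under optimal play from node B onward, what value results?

8

F (MAX): max(7, 8) = 8
G (MAX): max(8, 9, 6, 0) = 9
B (MIN): min(8, 9) = 8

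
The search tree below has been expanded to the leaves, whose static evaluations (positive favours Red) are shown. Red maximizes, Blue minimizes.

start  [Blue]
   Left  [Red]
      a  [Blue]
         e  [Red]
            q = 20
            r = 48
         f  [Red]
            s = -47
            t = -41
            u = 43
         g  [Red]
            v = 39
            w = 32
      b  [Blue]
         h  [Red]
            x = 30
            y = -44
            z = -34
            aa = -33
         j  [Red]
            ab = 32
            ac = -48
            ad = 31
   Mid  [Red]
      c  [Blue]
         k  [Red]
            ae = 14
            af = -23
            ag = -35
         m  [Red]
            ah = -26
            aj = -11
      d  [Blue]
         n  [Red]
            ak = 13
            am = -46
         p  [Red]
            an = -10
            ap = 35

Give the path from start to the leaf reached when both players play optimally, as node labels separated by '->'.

e (Red): max(20, 48) = 48
f (Red): max(-47, -41, 43) = 43
g (Red): max(39, 32) = 39
a (Blue): min(48, 43, 39) = 39
h (Red): max(30, -44, -34, -33) = 30
j (Red): max(32, -48, 31) = 32
b (Blue): min(30, 32) = 30
Left (Red): max(39, 30) = 39
k (Red): max(14, -23, -35) = 14
m (Red): max(-26, -11) = -11
c (Blue): min(14, -11) = -11
n (Red): max(13, -46) = 13
p (Red): max(-10, 35) = 35
d (Blue): min(13, 35) = 13
Mid (Red): max(-11, 13) = 13
start (Blue): min(39, 13) = 13
At start, Blue picks Mid (lowest: 13).
At Mid, Red picks d (highest: 13).
At d, Blue picks n (lowest: 13).
At n, Red picks ak (highest: 13).
Terminal value 13.

start -> Mid -> d -> n -> ak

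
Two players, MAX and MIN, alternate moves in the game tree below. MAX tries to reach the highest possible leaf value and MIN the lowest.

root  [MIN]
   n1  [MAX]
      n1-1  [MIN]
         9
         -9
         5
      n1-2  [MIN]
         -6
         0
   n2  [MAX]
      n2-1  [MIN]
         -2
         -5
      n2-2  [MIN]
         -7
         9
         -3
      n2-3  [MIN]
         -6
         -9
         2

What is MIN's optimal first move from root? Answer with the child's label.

n1

n1-1 (MIN): min(9, -9, 5) = -9
n1-2 (MIN): min(-6, 0) = -6
n1 (MAX): max(-9, -6) = -6
n2-1 (MIN): min(-2, -5) = -5
n2-2 (MIN): min(-7, 9, -3) = -7
n2-3 (MIN): min(-6, -9, 2) = -9
n2 (MAX): max(-5, -7, -9) = -5
root (MIN): min(-6, -5) = -6
MIN at root wants the lowest of {n1=-6, n2=-5}, so chooses n1.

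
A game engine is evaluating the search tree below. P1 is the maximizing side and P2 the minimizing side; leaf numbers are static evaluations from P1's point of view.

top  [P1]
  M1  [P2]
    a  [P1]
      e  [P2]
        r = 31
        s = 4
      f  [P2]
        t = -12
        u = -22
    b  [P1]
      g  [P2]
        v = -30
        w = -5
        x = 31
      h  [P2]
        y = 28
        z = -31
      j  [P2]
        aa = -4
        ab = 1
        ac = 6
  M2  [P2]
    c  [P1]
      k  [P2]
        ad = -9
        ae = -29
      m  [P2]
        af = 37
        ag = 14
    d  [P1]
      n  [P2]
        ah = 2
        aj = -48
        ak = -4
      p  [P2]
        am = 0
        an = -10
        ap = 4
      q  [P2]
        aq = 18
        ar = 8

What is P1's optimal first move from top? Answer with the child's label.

e (P2): min(31, 4) = 4
f (P2): min(-12, -22) = -22
a (P1): max(4, -22) = 4
g (P2): min(-30, -5, 31) = -30
h (P2): min(28, -31) = -31
j (P2): min(-4, 1, 6) = -4
b (P1): max(-30, -31, -4) = -4
M1 (P2): min(4, -4) = -4
k (P2): min(-9, -29) = -29
m (P2): min(37, 14) = 14
c (P1): max(-29, 14) = 14
n (P2): min(2, -48, -4) = -48
p (P2): min(0, -10, 4) = -10
q (P2): min(18, 8) = 8
d (P1): max(-48, -10, 8) = 8
M2 (P2): min(14, 8) = 8
top (P1): max(-4, 8) = 8
P1 at top wants the highest of {M1=-4, M2=8}, so chooses M2.

M2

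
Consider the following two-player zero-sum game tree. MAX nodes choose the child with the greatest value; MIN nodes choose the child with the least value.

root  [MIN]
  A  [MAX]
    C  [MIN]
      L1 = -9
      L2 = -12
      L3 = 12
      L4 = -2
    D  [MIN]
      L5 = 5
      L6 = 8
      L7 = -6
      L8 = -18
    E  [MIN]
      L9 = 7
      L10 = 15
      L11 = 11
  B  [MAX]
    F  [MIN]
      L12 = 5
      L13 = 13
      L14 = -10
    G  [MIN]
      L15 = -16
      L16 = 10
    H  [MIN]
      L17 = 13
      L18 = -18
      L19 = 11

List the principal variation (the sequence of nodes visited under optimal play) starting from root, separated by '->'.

C (MIN): min(-9, -12, 12, -2) = -12
D (MIN): min(5, 8, -6, -18) = -18
E (MIN): min(7, 15, 11) = 7
A (MAX): max(-12, -18, 7) = 7
F (MIN): min(5, 13, -10) = -10
G (MIN): min(-16, 10) = -16
H (MIN): min(13, -18, 11) = -18
B (MAX): max(-10, -16, -18) = -10
root (MIN): min(7, -10) = -10
At root, MIN picks B (lowest: -10).
At B, MAX picks F (highest: -10).
At F, MIN picks L14 (lowest: -10).
Terminal value -10.

root -> B -> F -> L14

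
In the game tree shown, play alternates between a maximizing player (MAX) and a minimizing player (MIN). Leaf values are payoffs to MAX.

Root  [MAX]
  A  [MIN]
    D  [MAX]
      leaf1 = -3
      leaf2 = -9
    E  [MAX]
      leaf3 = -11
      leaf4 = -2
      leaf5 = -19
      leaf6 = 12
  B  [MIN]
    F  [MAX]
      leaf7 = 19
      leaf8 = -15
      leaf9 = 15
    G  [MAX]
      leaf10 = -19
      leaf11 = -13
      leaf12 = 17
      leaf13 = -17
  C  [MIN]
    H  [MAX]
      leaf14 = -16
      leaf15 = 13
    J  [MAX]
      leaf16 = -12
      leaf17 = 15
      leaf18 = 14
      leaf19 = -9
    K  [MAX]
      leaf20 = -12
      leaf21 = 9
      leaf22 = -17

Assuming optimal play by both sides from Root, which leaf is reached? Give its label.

D (MAX): max(-3, -9) = -3
E (MAX): max(-11, -2, -19, 12) = 12
A (MIN): min(-3, 12) = -3
F (MAX): max(19, -15, 15) = 19
G (MAX): max(-19, -13, 17, -17) = 17
B (MIN): min(19, 17) = 17
H (MAX): max(-16, 13) = 13
J (MAX): max(-12, 15, 14, -9) = 15
K (MAX): max(-12, 9, -17) = 9
C (MIN): min(13, 15, 9) = 9
Root (MAX): max(-3, 17, 9) = 17
At Root, MAX picks B (highest: 17).
At B, MIN picks G (lowest: 17).
At G, MAX picks leaf12 (highest: 17).
Terminal value 17.

leaf12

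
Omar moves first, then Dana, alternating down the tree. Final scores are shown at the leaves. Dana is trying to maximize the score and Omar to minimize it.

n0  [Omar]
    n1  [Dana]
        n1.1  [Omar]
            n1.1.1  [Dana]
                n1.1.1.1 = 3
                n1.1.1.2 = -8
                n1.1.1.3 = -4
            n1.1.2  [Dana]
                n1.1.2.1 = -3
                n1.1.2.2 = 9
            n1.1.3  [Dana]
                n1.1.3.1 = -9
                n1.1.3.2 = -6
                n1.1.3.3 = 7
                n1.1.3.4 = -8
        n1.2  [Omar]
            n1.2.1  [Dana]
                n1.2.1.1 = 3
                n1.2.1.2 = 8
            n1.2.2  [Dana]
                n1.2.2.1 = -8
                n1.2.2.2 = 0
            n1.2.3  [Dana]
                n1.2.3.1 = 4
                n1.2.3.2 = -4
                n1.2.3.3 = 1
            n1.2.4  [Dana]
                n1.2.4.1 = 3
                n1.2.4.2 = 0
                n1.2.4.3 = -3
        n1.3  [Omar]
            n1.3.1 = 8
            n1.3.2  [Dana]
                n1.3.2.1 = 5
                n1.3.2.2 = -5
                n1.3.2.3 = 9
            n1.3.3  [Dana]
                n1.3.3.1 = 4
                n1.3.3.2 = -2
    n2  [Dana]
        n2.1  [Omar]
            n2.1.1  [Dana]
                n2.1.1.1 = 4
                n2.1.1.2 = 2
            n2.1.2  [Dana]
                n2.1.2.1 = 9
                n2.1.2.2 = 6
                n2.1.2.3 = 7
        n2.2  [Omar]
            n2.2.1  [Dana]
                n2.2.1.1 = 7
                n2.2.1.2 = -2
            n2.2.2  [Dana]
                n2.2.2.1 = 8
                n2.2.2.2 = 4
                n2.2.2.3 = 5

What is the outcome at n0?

4

n1.1.1 (Dana): max(3, -8, -4) = 3
n1.1.2 (Dana): max(-3, 9) = 9
n1.1.3 (Dana): max(-9, -6, 7, -8) = 7
n1.1 (Omar): min(3, 9, 7) = 3
n1.2.1 (Dana): max(3, 8) = 8
n1.2.2 (Dana): max(-8, 0) = 0
n1.2.3 (Dana): max(4, -4, 1) = 4
n1.2.4 (Dana): max(3, 0, -3) = 3
n1.2 (Omar): min(8, 0, 4, 3) = 0
n1.3.2 (Dana): max(5, -5, 9) = 9
n1.3.3 (Dana): max(4, -2) = 4
n1.3 (Omar): min(8, 9, 4) = 4
n1 (Dana): max(3, 0, 4) = 4
n2.1.1 (Dana): max(4, 2) = 4
n2.1.2 (Dana): max(9, 6, 7) = 9
n2.1 (Omar): min(4, 9) = 4
n2.2.1 (Dana): max(7, -2) = 7
n2.2.2 (Dana): max(8, 4, 5) = 8
n2.2 (Omar): min(7, 8) = 7
n2 (Dana): max(4, 7) = 7
n0 (Omar): min(4, 7) = 4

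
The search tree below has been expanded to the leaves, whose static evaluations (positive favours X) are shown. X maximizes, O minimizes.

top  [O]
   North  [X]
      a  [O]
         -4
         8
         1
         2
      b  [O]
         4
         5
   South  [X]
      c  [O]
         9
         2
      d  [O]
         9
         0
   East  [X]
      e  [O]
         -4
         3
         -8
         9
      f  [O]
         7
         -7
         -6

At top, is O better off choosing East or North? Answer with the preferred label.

e (O): min(-4, 3, -8, 9) = -8
f (O): min(7, -7, -6) = -7
East (X): max(-8, -7) = -7
a (O): min(-4, 8, 1, 2) = -4
b (O): min(4, 5) = 4
North (X): max(-4, 4) = 4
O prefers the lower value; East=-7, North=4. East is better since -7 < 4.

East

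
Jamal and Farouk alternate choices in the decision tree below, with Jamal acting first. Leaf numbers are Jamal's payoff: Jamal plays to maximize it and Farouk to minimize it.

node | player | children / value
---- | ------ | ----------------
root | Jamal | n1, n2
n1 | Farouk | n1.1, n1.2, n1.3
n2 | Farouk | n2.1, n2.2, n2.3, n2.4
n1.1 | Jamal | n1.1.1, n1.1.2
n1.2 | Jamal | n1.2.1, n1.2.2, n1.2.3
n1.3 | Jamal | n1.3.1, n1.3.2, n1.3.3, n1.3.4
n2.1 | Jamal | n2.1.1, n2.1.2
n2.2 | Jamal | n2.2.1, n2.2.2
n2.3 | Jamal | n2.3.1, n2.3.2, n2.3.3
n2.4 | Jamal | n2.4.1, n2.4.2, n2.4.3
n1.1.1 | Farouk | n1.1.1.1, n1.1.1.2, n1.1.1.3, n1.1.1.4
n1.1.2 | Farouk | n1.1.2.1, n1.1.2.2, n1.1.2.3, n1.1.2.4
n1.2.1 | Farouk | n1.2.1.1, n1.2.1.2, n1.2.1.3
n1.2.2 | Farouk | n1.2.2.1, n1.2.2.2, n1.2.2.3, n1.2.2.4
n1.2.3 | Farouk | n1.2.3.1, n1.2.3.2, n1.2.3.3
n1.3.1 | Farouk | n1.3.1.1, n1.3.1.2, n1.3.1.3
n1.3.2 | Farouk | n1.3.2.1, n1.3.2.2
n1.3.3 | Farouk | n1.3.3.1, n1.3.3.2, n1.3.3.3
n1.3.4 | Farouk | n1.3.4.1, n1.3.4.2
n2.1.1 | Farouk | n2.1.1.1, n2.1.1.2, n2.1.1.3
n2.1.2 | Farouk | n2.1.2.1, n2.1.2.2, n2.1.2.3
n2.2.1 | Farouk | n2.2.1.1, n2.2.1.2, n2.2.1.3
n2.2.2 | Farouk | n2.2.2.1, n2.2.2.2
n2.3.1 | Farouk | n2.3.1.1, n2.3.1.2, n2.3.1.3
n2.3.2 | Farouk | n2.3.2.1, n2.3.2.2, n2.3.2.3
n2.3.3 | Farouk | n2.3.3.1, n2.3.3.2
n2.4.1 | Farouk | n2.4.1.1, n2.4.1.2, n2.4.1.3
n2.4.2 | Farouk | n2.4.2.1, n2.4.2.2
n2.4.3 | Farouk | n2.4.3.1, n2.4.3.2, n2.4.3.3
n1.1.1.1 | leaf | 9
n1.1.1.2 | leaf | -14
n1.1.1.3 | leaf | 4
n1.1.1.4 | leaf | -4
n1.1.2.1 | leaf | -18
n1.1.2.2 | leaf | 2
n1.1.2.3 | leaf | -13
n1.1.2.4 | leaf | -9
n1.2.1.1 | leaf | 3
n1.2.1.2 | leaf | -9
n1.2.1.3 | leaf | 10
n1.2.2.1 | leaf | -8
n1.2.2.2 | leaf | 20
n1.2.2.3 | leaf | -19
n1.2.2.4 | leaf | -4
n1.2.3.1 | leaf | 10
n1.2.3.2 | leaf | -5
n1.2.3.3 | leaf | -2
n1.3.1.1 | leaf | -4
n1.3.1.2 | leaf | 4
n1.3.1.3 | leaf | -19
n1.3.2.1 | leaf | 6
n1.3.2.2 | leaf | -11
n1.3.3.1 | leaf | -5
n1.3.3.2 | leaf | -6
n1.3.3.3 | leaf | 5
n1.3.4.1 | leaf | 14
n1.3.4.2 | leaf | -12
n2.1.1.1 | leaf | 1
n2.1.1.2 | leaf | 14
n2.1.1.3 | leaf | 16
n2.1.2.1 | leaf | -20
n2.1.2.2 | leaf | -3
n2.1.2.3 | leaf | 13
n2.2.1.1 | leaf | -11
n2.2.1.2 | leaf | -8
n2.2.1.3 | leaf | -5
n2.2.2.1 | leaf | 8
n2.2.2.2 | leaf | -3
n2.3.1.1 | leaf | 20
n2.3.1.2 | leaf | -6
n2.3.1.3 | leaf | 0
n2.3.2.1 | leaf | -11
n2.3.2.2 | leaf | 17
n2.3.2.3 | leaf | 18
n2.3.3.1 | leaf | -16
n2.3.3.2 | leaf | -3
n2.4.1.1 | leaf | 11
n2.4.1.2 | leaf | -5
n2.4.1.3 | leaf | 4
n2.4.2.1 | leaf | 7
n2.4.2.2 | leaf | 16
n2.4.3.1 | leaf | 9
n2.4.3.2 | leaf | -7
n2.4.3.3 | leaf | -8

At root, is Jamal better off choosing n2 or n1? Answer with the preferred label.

n2

n2.1.1 (Farouk): min(1, 14, 16) = 1
n2.1.2 (Farouk): min(-20, -3, 13) = -20
n2.1 (Jamal): max(1, -20) = 1
n2.2.1 (Farouk): min(-11, -8, -5) = -11
n2.2.2 (Farouk): min(8, -3) = -3
n2.2 (Jamal): max(-11, -3) = -3
n2.3.1 (Farouk): min(20, -6, 0) = -6
n2.3.2 (Farouk): min(-11, 17, 18) = -11
n2.3.3 (Farouk): min(-16, -3) = -16
n2.3 (Jamal): max(-6, -11, -16) = -6
n2.4.1 (Farouk): min(11, -5, 4) = -5
n2.4.2 (Farouk): min(7, 16) = 7
n2.4.3 (Farouk): min(9, -7, -8) = -8
n2.4 (Jamal): max(-5, 7, -8) = 7
n2 (Farouk): min(1, -3, -6, 7) = -6
n1.1.1 (Farouk): min(9, -14, 4, -4) = -14
n1.1.2 (Farouk): min(-18, 2, -13, -9) = -18
n1.1 (Jamal): max(-14, -18) = -14
n1.2.1 (Farouk): min(3, -9, 10) = -9
n1.2.2 (Farouk): min(-8, 20, -19, -4) = -19
n1.2.3 (Farouk): min(10, -5, -2) = -5
n1.2 (Jamal): max(-9, -19, -5) = -5
n1.3.1 (Farouk): min(-4, 4, -19) = -19
n1.3.2 (Farouk): min(6, -11) = -11
n1.3.3 (Farouk): min(-5, -6, 5) = -6
n1.3.4 (Farouk): min(14, -12) = -12
n1.3 (Jamal): max(-19, -11, -6, -12) = -6
n1 (Farouk): min(-14, -5, -6) = -14
Jamal prefers the higher value; n2=-6, n1=-14. n2 is better since -6 > -14.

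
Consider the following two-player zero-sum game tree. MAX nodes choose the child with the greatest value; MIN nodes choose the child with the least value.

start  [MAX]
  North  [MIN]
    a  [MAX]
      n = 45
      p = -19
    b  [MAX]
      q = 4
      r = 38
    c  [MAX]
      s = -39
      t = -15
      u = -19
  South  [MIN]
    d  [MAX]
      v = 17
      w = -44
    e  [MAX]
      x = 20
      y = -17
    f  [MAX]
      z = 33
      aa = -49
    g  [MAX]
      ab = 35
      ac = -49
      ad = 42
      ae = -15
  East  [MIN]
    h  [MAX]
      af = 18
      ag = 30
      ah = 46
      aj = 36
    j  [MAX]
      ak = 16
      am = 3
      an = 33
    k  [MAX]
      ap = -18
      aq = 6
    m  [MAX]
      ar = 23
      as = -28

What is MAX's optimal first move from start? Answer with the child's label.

South

a (MAX): max(45, -19) = 45
b (MAX): max(4, 38) = 38
c (MAX): max(-39, -15, -19) = -15
North (MIN): min(45, 38, -15) = -15
d (MAX): max(17, -44) = 17
e (MAX): max(20, -17) = 20
f (MAX): max(33, -49) = 33
g (MAX): max(35, -49, 42, -15) = 42
South (MIN): min(17, 20, 33, 42) = 17
h (MAX): max(18, 30, 46, 36) = 46
j (MAX): max(16, 3, 33) = 33
k (MAX): max(-18, 6) = 6
m (MAX): max(23, -28) = 23
East (MIN): min(46, 33, 6, 23) = 6
start (MAX): max(-15, 17, 6) = 17
MAX at start wants the highest of {North=-15, South=17, East=6}, so chooses South.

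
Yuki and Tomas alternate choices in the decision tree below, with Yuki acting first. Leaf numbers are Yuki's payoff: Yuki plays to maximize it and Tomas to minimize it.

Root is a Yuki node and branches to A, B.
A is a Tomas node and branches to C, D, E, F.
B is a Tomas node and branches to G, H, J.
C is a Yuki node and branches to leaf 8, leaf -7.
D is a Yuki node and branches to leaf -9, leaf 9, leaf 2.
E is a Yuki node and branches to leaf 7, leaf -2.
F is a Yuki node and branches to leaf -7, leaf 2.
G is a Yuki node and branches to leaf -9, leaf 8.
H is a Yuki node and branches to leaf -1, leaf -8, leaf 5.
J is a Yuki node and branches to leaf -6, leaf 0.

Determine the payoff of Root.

2

C (Yuki): max(8, -7) = 8
D (Yuki): max(-9, 9, 2) = 9
E (Yuki): max(7, -2) = 7
F (Yuki): max(-7, 2) = 2
A (Tomas): min(8, 9, 7, 2) = 2
G (Yuki): max(-9, 8) = 8
H (Yuki): max(-1, -8, 5) = 5
J (Yuki): max(-6, 0) = 0
B (Tomas): min(8, 5, 0) = 0
Root (Yuki): max(2, 0) = 2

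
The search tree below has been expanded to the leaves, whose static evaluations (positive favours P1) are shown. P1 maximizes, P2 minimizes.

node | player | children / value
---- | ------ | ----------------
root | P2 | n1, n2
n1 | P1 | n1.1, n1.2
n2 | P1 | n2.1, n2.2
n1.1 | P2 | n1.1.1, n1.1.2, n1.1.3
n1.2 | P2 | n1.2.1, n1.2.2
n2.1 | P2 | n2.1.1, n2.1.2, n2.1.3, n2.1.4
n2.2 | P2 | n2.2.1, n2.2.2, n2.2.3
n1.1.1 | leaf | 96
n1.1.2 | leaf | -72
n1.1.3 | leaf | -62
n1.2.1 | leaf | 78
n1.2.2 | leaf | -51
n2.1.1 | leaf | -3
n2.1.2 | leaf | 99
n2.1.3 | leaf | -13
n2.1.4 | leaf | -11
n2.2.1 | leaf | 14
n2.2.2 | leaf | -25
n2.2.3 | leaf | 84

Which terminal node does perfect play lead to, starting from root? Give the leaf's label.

n1.2.2

n1.1 (P2): min(96, -72, -62) = -72
n1.2 (P2): min(78, -51) = -51
n1 (P1): max(-72, -51) = -51
n2.1 (P2): min(-3, 99, -13, -11) = -13
n2.2 (P2): min(14, -25, 84) = -25
n2 (P1): max(-13, -25) = -13
root (P2): min(-51, -13) = -51
At root, P2 picks n1 (lowest: -51).
At n1, P1 picks n1.2 (highest: -51).
At n1.2, P2 picks n1.2.2 (lowest: -51).
Terminal value -51.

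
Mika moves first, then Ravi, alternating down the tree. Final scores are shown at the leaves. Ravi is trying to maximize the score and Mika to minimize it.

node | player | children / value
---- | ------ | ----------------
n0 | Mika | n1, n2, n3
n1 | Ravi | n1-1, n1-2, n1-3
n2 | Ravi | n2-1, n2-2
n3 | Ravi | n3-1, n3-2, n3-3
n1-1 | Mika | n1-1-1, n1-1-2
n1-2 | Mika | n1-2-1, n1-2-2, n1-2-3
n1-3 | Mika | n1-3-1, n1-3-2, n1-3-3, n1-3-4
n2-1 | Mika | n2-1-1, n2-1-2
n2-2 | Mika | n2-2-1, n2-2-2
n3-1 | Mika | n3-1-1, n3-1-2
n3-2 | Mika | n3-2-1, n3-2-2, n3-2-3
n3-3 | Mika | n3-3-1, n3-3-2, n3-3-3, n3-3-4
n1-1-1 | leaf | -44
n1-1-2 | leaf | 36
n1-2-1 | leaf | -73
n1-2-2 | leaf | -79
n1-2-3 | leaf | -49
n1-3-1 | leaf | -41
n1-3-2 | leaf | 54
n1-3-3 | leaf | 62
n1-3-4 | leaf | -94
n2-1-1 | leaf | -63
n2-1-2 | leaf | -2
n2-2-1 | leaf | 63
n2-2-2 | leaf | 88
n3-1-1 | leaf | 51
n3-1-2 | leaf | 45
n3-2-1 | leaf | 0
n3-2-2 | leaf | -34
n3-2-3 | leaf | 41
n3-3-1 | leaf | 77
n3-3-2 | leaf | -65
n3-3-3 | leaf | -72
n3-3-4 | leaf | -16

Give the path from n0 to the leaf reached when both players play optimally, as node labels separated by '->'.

n1-1 (Mika): min(-44, 36) = -44
n1-2 (Mika): min(-73, -79, -49) = -79
n1-3 (Mika): min(-41, 54, 62, -94) = -94
n1 (Ravi): max(-44, -79, -94) = -44
n2-1 (Mika): min(-63, -2) = -63
n2-2 (Mika): min(63, 88) = 63
n2 (Ravi): max(-63, 63) = 63
n3-1 (Mika): min(51, 45) = 45
n3-2 (Mika): min(0, -34, 41) = -34
n3-3 (Mika): min(77, -65, -72, -16) = -72
n3 (Ravi): max(45, -34, -72) = 45
n0 (Mika): min(-44, 63, 45) = -44
At n0, Mika picks n1 (lowest: -44).
At n1, Ravi picks n1-1 (highest: -44).
At n1-1, Mika picks n1-1-1 (lowest: -44).
Terminal value -44.

n0 -> n1 -> n1-1 -> n1-1-1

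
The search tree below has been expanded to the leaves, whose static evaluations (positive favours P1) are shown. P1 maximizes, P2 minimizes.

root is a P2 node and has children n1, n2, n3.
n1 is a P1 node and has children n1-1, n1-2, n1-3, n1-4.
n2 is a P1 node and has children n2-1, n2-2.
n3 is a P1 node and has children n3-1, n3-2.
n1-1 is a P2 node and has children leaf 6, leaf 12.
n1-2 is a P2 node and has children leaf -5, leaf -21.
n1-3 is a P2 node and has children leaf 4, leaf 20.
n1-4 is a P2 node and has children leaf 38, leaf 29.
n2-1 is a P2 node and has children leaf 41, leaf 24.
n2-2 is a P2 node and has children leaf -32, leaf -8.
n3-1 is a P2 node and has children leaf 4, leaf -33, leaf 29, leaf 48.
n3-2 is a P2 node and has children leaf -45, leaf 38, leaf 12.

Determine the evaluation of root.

n1-1 (P2): min(6, 12) = 6
n1-2 (P2): min(-5, -21) = -21
n1-3 (P2): min(4, 20) = 4
n1-4 (P2): min(38, 29) = 29
n1 (P1): max(6, -21, 4, 29) = 29
n2-1 (P2): min(41, 24) = 24
n2-2 (P2): min(-32, -8) = -32
n2 (P1): max(24, -32) = 24
n3-1 (P2): min(4, -33, 29, 48) = -33
n3-2 (P2): min(-45, 38, 12) = -45
n3 (P1): max(-33, -45) = -33
root (P2): min(29, 24, -33) = -33

-33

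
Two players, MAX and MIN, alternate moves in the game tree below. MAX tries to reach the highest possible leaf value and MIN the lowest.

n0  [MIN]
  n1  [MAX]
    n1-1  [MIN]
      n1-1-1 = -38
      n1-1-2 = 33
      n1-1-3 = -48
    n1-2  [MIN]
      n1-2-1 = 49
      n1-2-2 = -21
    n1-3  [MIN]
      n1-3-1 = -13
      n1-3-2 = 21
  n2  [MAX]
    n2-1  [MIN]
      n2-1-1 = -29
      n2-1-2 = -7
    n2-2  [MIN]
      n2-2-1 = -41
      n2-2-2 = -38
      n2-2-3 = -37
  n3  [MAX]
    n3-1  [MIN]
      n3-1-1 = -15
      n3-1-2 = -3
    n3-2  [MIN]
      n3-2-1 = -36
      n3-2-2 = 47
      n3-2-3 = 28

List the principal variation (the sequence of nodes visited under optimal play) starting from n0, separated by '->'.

n1-1 (MIN): min(-38, 33, -48) = -48
n1-2 (MIN): min(49, -21) = -21
n1-3 (MIN): min(-13, 21) = -13
n1 (MAX): max(-48, -21, -13) = -13
n2-1 (MIN): min(-29, -7) = -29
n2-2 (MIN): min(-41, -38, -37) = -41
n2 (MAX): max(-29, -41) = -29
n3-1 (MIN): min(-15, -3) = -15
n3-2 (MIN): min(-36, 47, 28) = -36
n3 (MAX): max(-15, -36) = -15
n0 (MIN): min(-13, -29, -15) = -29
At n0, MIN picks n2 (lowest: -29).
At n2, MAX picks n2-1 (highest: -29).
At n2-1, MIN picks n2-1-1 (lowest: -29).
Terminal value -29.

n0 -> n2 -> n2-1 -> n2-1-1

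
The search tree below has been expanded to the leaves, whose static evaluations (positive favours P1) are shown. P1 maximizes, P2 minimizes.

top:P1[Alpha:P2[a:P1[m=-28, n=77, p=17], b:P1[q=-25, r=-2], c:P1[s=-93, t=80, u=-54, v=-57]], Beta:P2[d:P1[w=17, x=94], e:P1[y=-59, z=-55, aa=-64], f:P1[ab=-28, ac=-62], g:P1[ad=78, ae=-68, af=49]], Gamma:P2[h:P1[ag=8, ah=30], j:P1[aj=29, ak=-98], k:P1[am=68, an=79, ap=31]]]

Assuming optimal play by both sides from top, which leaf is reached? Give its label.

a (P1): max(-28, 77, 17) = 77
b (P1): max(-25, -2) = -2
c (P1): max(-93, 80, -54, -57) = 80
Alpha (P2): min(77, -2, 80) = -2
d (P1): max(17, 94) = 94
e (P1): max(-59, -55, -64) = -55
f (P1): max(-28, -62) = -28
g (P1): max(78, -68, 49) = 78
Beta (P2): min(94, -55, -28, 78) = -55
h (P1): max(8, 30) = 30
j (P1): max(29, -98) = 29
k (P1): max(68, 79, 31) = 79
Gamma (P2): min(30, 29, 79) = 29
top (P1): max(-2, -55, 29) = 29
At top, P1 picks Gamma (highest: 29).
At Gamma, P2 picks j (lowest: 29).
At j, P1 picks aj (highest: 29).
Terminal value 29.

aj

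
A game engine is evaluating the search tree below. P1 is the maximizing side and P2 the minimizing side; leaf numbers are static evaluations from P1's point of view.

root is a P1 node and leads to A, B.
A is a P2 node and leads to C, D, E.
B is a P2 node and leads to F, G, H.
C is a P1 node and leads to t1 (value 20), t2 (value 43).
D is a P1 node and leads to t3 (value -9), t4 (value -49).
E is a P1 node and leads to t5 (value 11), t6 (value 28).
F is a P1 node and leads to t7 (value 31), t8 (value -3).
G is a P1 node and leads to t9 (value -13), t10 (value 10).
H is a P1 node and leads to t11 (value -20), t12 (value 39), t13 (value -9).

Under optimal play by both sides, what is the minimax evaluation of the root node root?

10

C (P1): max(20, 43) = 43
D (P1): max(-9, -49) = -9
E (P1): max(11, 28) = 28
A (P2): min(43, -9, 28) = -9
F (P1): max(31, -3) = 31
G (P1): max(-13, 10) = 10
H (P1): max(-20, 39, -9) = 39
B (P2): min(31, 10, 39) = 10
root (P1): max(-9, 10) = 10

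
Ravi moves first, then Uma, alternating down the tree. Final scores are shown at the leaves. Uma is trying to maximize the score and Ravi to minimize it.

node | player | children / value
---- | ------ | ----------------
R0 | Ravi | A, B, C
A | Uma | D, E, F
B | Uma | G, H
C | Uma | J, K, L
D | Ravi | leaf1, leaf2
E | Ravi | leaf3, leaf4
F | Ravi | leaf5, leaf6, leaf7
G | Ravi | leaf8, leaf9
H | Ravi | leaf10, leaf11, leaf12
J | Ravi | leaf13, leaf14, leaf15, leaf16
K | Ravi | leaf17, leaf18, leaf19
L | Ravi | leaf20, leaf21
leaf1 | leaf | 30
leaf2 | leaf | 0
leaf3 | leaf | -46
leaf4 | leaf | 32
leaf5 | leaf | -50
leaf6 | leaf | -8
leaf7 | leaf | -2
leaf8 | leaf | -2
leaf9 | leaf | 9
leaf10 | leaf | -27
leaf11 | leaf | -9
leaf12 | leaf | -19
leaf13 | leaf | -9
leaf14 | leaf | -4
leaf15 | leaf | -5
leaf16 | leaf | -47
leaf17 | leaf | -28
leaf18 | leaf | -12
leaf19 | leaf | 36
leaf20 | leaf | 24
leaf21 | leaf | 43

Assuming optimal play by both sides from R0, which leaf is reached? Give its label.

leaf8

D (Ravi): min(30, 0) = 0
E (Ravi): min(-46, 32) = -46
F (Ravi): min(-50, -8, -2) = -50
A (Uma): max(0, -46, -50) = 0
G (Ravi): min(-2, 9) = -2
H (Ravi): min(-27, -9, -19) = -27
B (Uma): max(-2, -27) = -2
J (Ravi): min(-9, -4, -5, -47) = -47
K (Ravi): min(-28, -12, 36) = -28
L (Ravi): min(24, 43) = 24
C (Uma): max(-47, -28, 24) = 24
R0 (Ravi): min(0, -2, 24) = -2
At R0, Ravi picks B (lowest: -2).
At B, Uma picks G (highest: -2).
At G, Ravi picks leaf8 (lowest: -2).
Terminal value -2.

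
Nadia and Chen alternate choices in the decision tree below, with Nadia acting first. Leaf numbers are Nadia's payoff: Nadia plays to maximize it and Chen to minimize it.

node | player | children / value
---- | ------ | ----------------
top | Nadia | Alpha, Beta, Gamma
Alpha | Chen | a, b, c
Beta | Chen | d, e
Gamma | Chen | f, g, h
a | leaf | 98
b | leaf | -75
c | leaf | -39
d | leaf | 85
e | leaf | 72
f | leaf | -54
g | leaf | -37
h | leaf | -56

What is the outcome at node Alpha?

Alpha (Chen): min(98, -75, -39) = -75

-75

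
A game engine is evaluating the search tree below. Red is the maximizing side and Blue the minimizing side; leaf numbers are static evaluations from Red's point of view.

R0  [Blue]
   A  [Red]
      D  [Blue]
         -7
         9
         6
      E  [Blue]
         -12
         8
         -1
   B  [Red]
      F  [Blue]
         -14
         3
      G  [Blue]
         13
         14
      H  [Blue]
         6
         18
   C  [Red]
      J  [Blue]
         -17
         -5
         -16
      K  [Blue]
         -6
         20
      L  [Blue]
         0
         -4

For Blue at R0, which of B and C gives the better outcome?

C

F (Blue): min(-14, 3) = -14
G (Blue): min(13, 14) = 13
H (Blue): min(6, 18) = 6
B (Red): max(-14, 13, 6) = 13
J (Blue): min(-17, -5, -16) = -17
K (Blue): min(-6, 20) = -6
L (Blue): min(0, -4) = -4
C (Red): max(-17, -6, -4) = -4
Blue prefers the lower value; B=13, C=-4. C is better since -4 < 13.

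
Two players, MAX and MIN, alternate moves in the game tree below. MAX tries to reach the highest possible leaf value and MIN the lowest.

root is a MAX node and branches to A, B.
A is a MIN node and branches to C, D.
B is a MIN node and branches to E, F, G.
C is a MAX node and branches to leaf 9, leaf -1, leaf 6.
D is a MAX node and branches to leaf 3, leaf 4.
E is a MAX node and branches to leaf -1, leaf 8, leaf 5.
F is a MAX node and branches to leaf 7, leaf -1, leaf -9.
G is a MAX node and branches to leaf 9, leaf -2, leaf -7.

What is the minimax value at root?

C (MAX): max(9, -1, 6) = 9
D (MAX): max(3, 4) = 4
A (MIN): min(9, 4) = 4
E (MAX): max(-1, 8, 5) = 8
F (MAX): max(7, -1, -9) = 7
G (MAX): max(9, -2, -7) = 9
B (MIN): min(8, 7, 9) = 7
root (MAX): max(4, 7) = 7

7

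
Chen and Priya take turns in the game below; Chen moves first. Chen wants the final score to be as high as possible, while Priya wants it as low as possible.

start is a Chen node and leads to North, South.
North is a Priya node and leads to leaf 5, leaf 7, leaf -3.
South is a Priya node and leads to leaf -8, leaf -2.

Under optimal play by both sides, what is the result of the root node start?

North (Priya): min(5, 7, -3) = -3
South (Priya): min(-8, -2) = -8
start (Chen): max(-3, -8) = -3

-3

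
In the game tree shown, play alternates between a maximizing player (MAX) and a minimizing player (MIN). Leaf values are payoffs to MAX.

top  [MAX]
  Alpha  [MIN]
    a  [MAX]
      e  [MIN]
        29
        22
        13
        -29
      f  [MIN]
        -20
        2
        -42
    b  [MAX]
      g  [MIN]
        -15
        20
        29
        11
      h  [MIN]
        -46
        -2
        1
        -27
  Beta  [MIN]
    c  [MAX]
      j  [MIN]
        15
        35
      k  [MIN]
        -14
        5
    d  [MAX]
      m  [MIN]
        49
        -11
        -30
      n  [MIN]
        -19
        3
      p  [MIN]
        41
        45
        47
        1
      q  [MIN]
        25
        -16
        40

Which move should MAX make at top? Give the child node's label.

e (MIN): min(29, 22, 13, -29) = -29
f (MIN): min(-20, 2, -42) = -42
a (MAX): max(-29, -42) = -29
g (MIN): min(-15, 20, 29, 11) = -15
h (MIN): min(-46, -2, 1, -27) = -46
b (MAX): max(-15, -46) = -15
Alpha (MIN): min(-29, -15) = -29
j (MIN): min(15, 35) = 15
k (MIN): min(-14, 5) = -14
c (MAX): max(15, -14) = 15
m (MIN): min(49, -11, -30) = -30
n (MIN): min(-19, 3) = -19
p (MIN): min(41, 45, 47, 1) = 1
q (MIN): min(25, -16, 40) = -16
d (MAX): max(-30, -19, 1, -16) = 1
Beta (MIN): min(15, 1) = 1
top (MAX): max(-29, 1) = 1
MAX at top wants the highest of {Alpha=-29, Beta=1}, so chooses Beta.

Beta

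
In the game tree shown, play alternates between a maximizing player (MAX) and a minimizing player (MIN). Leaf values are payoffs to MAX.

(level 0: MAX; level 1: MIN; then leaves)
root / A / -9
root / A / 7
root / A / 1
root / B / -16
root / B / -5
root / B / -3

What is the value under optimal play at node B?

B (MIN): min(-16, -5, -3) = -16

-16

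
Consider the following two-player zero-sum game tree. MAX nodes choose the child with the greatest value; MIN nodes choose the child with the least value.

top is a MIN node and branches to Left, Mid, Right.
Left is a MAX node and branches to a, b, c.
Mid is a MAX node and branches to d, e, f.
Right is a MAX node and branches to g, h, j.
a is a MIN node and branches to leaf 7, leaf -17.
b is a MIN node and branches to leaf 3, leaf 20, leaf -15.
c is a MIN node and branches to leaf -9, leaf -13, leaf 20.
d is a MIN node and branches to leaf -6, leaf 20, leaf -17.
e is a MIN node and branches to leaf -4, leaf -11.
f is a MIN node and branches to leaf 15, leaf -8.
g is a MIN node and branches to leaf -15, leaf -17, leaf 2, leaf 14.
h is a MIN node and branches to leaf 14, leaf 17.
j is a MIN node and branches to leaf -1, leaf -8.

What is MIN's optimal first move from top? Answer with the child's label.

Left

a (MIN): min(7, -17) = -17
b (MIN): min(3, 20, -15) = -15
c (MIN): min(-9, -13, 20) = -13
Left (MAX): max(-17, -15, -13) = -13
d (MIN): min(-6, 20, -17) = -17
e (MIN): min(-4, -11) = -11
f (MIN): min(15, -8) = -8
Mid (MAX): max(-17, -11, -8) = -8
g (MIN): min(-15, -17, 2, 14) = -17
h (MIN): min(14, 17) = 14
j (MIN): min(-1, -8) = -8
Right (MAX): max(-17, 14, -8) = 14
top (MIN): min(-13, -8, 14) = -13
MIN at top wants the lowest of {Left=-13, Mid=-8, Right=14}, so chooses Left.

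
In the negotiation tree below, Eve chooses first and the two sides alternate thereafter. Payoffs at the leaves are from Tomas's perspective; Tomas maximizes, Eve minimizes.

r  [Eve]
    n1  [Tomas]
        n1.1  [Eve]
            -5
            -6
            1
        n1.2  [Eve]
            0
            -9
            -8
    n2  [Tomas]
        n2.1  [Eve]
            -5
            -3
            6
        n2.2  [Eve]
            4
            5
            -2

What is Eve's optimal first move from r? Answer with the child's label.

n1

n1.1 (Eve): min(-5, -6, 1) = -6
n1.2 (Eve): min(0, -9, -8) = -9
n1 (Tomas): max(-6, -9) = -6
n2.1 (Eve): min(-5, -3, 6) = -5
n2.2 (Eve): min(4, 5, -2) = -2
n2 (Tomas): max(-5, -2) = -2
r (Eve): min(-6, -2) = -6
Eve at r wants the lowest of {n1=-6, n2=-2}, so chooses n1.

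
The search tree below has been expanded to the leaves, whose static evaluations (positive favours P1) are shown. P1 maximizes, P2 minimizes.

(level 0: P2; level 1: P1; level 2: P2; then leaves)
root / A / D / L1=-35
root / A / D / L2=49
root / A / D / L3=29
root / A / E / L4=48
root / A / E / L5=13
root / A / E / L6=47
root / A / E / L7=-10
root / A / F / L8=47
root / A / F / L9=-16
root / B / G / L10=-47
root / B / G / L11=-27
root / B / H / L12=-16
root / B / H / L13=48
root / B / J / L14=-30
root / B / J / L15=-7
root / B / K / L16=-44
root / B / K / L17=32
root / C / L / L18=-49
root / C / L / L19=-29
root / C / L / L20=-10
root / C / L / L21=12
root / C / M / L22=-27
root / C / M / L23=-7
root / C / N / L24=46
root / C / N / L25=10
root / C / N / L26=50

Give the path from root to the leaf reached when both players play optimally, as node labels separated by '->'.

root -> B -> H -> L12

D (P2): min(-35, 49, 29) = -35
E (P2): min(48, 13, 47, -10) = -10
F (P2): min(47, -16) = -16
A (P1): max(-35, -10, -16) = -10
G (P2): min(-47, -27) = -47
H (P2): min(-16, 48) = -16
J (P2): min(-30, -7) = -30
K (P2): min(-44, 32) = -44
B (P1): max(-47, -16, -30, -44) = -16
L (P2): min(-49, -29, -10, 12) = -49
M (P2): min(-27, -7) = -27
N (P2): min(46, 10, 50) = 10
C (P1): max(-49, -27, 10) = 10
root (P2): min(-10, -16, 10) = -16
At root, P2 picks B (lowest: -16).
At B, P1 picks H (highest: -16).
At H, P2 picks L12 (lowest: -16).
Terminal value -16.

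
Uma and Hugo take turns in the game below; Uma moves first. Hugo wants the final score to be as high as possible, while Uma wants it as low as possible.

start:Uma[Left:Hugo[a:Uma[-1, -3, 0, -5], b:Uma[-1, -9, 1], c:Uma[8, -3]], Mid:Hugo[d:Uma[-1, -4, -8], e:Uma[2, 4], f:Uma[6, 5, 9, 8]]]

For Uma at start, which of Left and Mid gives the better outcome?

a (Uma): min(-1, -3, 0, -5) = -5
b (Uma): min(-1, -9, 1) = -9
c (Uma): min(8, -3) = -3
Left (Hugo): max(-5, -9, -3) = -3
d (Uma): min(-1, -4, -8) = -8
e (Uma): min(2, 4) = 2
f (Uma): min(6, 5, 9, 8) = 5
Mid (Hugo): max(-8, 2, 5) = 5
Uma prefers the lower value; Left=-3, Mid=5. Left is better since -3 < 5.

Left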